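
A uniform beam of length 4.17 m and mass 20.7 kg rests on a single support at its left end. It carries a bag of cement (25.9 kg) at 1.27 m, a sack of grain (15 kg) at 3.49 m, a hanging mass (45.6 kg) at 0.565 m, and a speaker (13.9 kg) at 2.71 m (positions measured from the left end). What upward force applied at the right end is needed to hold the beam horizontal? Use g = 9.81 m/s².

Taking torques about the left end:
Beam weight: 20.7 × 9.81 = 203.1 N down at 2.085 m → arm 2.085 m, τ = 203.1 × 2.085 = 423.5 N·m clockwise.
Bag of cement: 25.9 × 9.81 = 254.1 N down at 1.27 m → arm 1.27 m, τ = 254.1 × 1.27 = 322.7 N·m clockwise.
Sack of grain: 15 × 9.81 = 147.2 N down at 3.49 m → arm 3.49 m, τ = 147.2 × 3.49 = 513.7 N·m clockwise.
Hanging mass: 45.6 × 9.81 = 447.3 N down at 0.565 m → arm 0.565 m, τ = 447.3 × 0.565 = 252.7 N·m clockwise.
Speaker: 13.9 × 9.81 = 136.4 N down at 2.71 m → arm 2.71 m, τ = 136.4 × 2.71 = 369.6 N·m clockwise.
Net moment of the loads = 1882 N·m clockwise.
The upward force F acts at the right end, arm 4.17 m, giving F × 4.17 counterclockwise.
For rotational equilibrium, F × 4.17 = 1882, so F = 1882 / 4.17 = 451 N.

F ≈ 451 N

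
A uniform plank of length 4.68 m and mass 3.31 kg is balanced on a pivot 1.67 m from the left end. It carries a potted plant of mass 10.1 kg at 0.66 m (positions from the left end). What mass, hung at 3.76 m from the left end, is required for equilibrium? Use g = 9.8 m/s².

About the pivot (at 1.67 m from the left end):
Beam weight: 3.31 × 9.8 = 32.44 N down at 2.34 m → arm 0.67 m, τ = 32.44 × 0.67 = 21.73 N·m clockwise.
Potted plant: 10.1 × 9.8 = 98.98 N down at 0.66 m → arm 1.01 m, τ = 98.98 × 1.01 = 99.97 N·m counterclockwise.
Net moment of known loads = 78.24 N·m counterclockwise.
An unknown mass m at 3.76 m has arm 2.09 m; its moment is m·g·2.09 clockwise.
Balancing moments: m × 9.8 × 2.09 = 78.24, giving m = 78.24 / (9.8 × 2.09) = 3.82 kg.

m ≈ 3.82 kg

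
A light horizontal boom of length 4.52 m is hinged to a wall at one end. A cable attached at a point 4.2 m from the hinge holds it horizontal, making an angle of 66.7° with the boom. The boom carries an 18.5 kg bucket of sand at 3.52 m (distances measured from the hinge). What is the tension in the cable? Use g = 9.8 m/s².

T ≈ 165 N

About the hinge:
Bucket of sand: 18.5 × 9.8 = 181.3 N down at 3.52 m → arm 3.52 m, τ = 181.3 × 3.52 = 638.2 N·m clockwise.
Total clockwise load moment = 638.2 N·m.
The cable tension T acts at 4.2 m; only its component perpendicular to the boom, T sinθ, produces torque. sin 66.7° = 0.9184.
For rotational equilibrium, T × 4.2 × 0.9184 = 638.2, so T = 638.2 / 3.857 = 165 N.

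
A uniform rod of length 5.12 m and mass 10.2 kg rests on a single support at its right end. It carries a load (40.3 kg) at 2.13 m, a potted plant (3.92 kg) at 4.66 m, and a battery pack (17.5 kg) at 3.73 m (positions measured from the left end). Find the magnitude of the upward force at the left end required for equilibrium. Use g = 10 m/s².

Choose the right end as the axis so the unknown pivot reaction has zero arm there.
Beam weight: 10.2 × 10 = 102 N down at 2.56 m → arm 2.56 m, τ = 102 × 2.56 = 261.1 N·m counterclockwise.
Load: 40.3 × 10 = 403 N down at 2.13 m → arm 2.99 m, τ = 403 × 2.99 = 1205 N·m counterclockwise.
Potted plant: 3.92 × 10 = 39.2 N down at 4.66 m → arm 0.46 m, τ = 39.2 × 0.46 = 18.03 N·m counterclockwise.
Battery pack: 17.5 × 10 = 175 N down at 3.73 m → arm 1.39 m, τ = 175 × 1.39 = 243.2 N·m counterclockwise.
Net moment of the loads = 1727 N·m counterclockwise.
The upward force F acts at the left end, arm 5.12 m, giving F × 5.12 clockwise.
Setting net torque to zero: F × 5.12 = 1727 → F = 1727 / 5.12 = 337 N.

F ≈ 337 N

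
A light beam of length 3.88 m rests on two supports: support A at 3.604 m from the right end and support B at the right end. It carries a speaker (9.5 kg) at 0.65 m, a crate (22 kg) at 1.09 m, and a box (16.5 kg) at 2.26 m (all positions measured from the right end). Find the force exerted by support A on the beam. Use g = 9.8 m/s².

About support B:
Speaker: 9.5 × 9.8 = 93.1 N down at 0.65 m → arm 0.65 m, τ = 93.1 × 0.65 = 60.52 N·m counterclockwise.
Crate: 22 × 9.8 = 215.6 N down at 1.09 m → arm 1.09 m, τ = 215.6 × 1.09 = 235 N·m counterclockwise.
Box: 16.5 × 9.8 = 161.7 N down at 2.26 m → arm 2.26 m, τ = 161.7 × 2.26 = 365.4 N·m counterclockwise.
Net load moment about support B = 660.9 N·m counterclockwise.
Reaction R at support A is upward at 3.604 m, arm 3.604 m → moment R × 3.604 clockwise.
Setting net torque to zero: R × 3.604 = 660.9 → R = 183 N.

R_A ≈ 183 N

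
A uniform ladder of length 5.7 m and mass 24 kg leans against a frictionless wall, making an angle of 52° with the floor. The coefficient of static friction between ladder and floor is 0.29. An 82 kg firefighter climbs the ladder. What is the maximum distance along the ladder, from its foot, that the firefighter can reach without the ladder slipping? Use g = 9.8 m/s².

d ≈ 1.9 m

Taking torques about the foot of the ladder:
Ladder weight 24×9.8 = 235.2 N acts at 2.85 m along the ladder; its horizontal arm is 2.85·cos52° = 1.755 m → τ = 412.8 N·m clockwise.
Firefighter weight 82×9.8 = 803.6 N at distance d → arm d·cos52° → τ = 803.6·d·0.6157 clockwise.
Wall normal N at the top has arm L sinθ = 4.492 m counterclockwise, so Στ = 0 gives N·4.492 = 412.8 + 494.8·d.
ΣFy = 0 ⇒ N_floor = 1039 N, so the maximum friction is μ_s·N_floor = 0.29×1039 = 301.3 N. ΣFx = 0 ⇒ N_wall = f, so at the slipping point N = 301.3 N.
Substituting: 301.3×4.492 = 412.8 + 494.8·d ⇒ d = (1353 − 412.8) / 494.8 = 1.9 m.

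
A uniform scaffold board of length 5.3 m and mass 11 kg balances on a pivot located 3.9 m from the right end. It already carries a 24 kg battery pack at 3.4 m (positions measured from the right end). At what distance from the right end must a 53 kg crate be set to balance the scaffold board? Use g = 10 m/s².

x ≈ 4.39 m from the right end

Sum moments about the pivot (at 3.9 m from the right end) (the support reaction has zero arm there).
Beam weight: 11 × 10 = 110 N down at 2.65 m → arm 1.25 m, τ = 110 × 1.25 = 137.5 N·m clockwise.
Battery pack: 24 × 10 = 240 N down at 3.4 m → arm 0.5 m, τ = 240 × 0.5 = 120 N·m clockwise.
Net moment of existing loads = 257.5 N·m clockwise.
The crate weighs 53 × 10 = 530 N and must supply an equal counterclockwise moment, so its lever arm about the pivot is 257.5 / 530 = 0.486 m.
That puts it at 3.9 + 0.486 = 4.39 m from the right end.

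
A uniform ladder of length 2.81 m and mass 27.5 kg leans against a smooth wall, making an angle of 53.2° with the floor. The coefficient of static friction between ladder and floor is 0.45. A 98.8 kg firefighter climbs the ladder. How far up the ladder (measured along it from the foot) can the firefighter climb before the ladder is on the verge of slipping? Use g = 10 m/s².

d ≈ 1.77 m

Choose the foot of the ladder as the axis so the floor normal and friction both act there and drop out.
Ladder weight 27.5×10 = 275 N acts at 1.405 m along the ladder; its horizontal arm is 1.405·cos53.2° = 0.8416 m → τ = 231.4 N·m clockwise.
Firefighter weight 98.8×10 = 988 N at distance d → arm d·cos53.2° → τ = 988·d·0.599 clockwise.
Wall normal N at the top has arm L sinθ = 2.25 m counterclockwise, so Στ = 0 gives N·2.25 = 231.4 + 591.8·d.
ΣFy = 0 ⇒ N_floor = 1263 N, so the maximum friction is μ_s·N_floor = 0.45×1263 = 568.4 N. ΣFx = 0 ⇒ N_wall = f, so at the slipping point N = 568.4 N.
Substituting: 568.4×2.25 = 231.4 + 591.8·d ⇒ d = (1279 − 231.4) / 591.8 = 1.77 m.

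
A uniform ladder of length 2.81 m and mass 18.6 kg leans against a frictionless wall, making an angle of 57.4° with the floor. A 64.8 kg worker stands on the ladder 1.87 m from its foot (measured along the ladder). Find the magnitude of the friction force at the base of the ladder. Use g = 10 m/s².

Choose the foot of the ladder as the axis so the floor normal and friction both act there and drop out.
Ladder weight 18.6×10 = 186 N acts at 1.405 m along the ladder; its horizontal arm is 1.405·cos57.4° = 0.757 m → τ = 140.8 N·m clockwise.
Worker: 64.8×10 = 648 N at 1.87 m → arm 1.008 m → τ = 653.2 N·m clockwise.
Wall normal N acts horizontally at the top; its moment arm is the height L sinθ = 2.81·sin57.4° = 2.367 m, counterclockwise.
Balancing moments: N × 2.367 = 794, giving N = 335 N.
ΣFx = 0: friction at the foot balances the wall's push, so f = N_wall = 335 N.

f ≈ 335 N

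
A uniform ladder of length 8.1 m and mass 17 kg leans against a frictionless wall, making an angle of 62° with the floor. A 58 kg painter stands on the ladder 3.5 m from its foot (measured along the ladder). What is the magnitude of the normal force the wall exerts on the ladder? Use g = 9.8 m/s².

N_wall ≈ 175 N

Taking torques about the foot of the ladder:
Ladder weight 17×9.8 = 166.6 N acts at 4.05 m along the ladder; its horizontal arm is 4.05·cos62° = 1.901 m → τ = 316.7 N·m clockwise.
Painter: 58×9.8 = 568.4 N at 3.5 m → arm 1.643 m → τ = 933.9 N·m clockwise.
Wall normal N acts horizontally at the top; its moment arm is the height L sinθ = 8.1·sin62° = 7.152 m, counterclockwise.
Στ = 0 ⇒ N × 7.152 = 1251 ⇒ N = 175 N.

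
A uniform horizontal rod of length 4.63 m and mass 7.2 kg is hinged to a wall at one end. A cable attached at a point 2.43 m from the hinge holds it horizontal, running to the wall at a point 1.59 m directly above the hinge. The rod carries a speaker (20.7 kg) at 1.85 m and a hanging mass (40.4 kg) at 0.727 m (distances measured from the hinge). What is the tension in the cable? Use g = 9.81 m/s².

Take moments about the hinge.
Beam weight: 7.2 × 9.81 = 70.63 N down at 2.315 m → arm 2.315 m, τ = 70.63 × 2.315 = 163.5 N·m clockwise.
Speaker: 20.7 × 9.81 = 203.1 N down at 1.85 m → arm 1.85 m, τ = 203.1 × 1.85 = 375.7 N·m clockwise.
Hanging mass: 40.4 × 9.81 = 396.3 N down at 0.727 m → arm 0.727 m, τ = 396.3 × 0.727 = 288.1 N·m clockwise.
Total clockwise load moment = 827.3 N·m.
The cable tension T acts at 2.43 m; only its component perpendicular to the rod, T sinθ, produces torque. sinθ = h/√(h²+d²) = 1.59/√(1.59²+2.43²) = 0.5475.
Setting net torque to zero: T × 2.43 × 0.5475 = 827.3 → T = 827.3 / 1.33 = 622 N.

T ≈ 622 N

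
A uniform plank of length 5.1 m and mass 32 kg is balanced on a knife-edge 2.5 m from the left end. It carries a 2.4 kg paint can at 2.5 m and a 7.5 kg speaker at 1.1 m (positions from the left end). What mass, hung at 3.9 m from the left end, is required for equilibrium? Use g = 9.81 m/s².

Choose the knife-edge (at 2.5 m from the left end) as the axis so the support reaction has zero arm there.
Beam weight: 32 × 9.81 = 313.9 N down at 2.55 m → arm 0.05 m, τ = 313.9 × 0.05 = 15.7 N·m clockwise.
Paint can: acts at the knife-edge, moment arm 0 → no torque.
Speaker: 7.5 × 9.81 = 73.58 N down at 1.1 m → arm 1.4 m, τ = 73.58 × 1.4 = 103 N·m counterclockwise.
Net moment of known loads = 87.3 N·m counterclockwise.
An unknown mass m at 3.9 m has arm 1.4 m; its moment is m·g·1.4 clockwise.
Balancing moments: m × 9.81 × 1.4 = 87.3, giving m = 87.3 / (9.81 × 1.4) = 6.36 kg.

m ≈ 6.36 kg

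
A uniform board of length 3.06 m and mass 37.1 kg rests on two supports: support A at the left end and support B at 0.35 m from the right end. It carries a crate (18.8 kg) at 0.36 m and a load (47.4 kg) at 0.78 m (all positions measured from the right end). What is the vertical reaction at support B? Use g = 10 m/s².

Taking torques about support A:
Beam weight: 37.1 × 10 = 371 N down at 1.53 m → arm 1.53 m, τ = 371 × 1.53 = 567.6 N·m clockwise.
Crate: 18.8 × 10 = 188 N down at 0.36 m → arm 2.7 m, τ = 188 × 2.7 = 507.6 N·m clockwise.
Load: 47.4 × 10 = 474 N down at 0.78 m → arm 2.28 m, τ = 474 × 2.28 = 1081 N·m clockwise.
Net load moment about support A = 2156 N·m clockwise.
Reaction R at support B is upward at 0.35 m, arm 2.71 m → moment R × 2.71 counterclockwise.
Στ = 0 ⇒ R × 2.71 = 2156 ⇒ R = 796 N.

R_B ≈ 796 N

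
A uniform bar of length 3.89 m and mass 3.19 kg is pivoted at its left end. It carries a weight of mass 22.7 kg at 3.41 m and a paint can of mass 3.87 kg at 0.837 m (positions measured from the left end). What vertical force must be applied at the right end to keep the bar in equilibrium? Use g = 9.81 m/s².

F ≈ 219 N

Sum moments about the left end (the unknown pivot reaction has zero arm there).
Beam weight: 3.19 × 9.81 = 31.29 N down at 1.945 m → arm 1.945 m, τ = 31.29 × 1.945 = 60.86 N·m clockwise.
Weight: 22.7 × 9.81 = 222.7 N down at 3.41 m → arm 3.41 m, τ = 222.7 × 3.41 = 759.4 N·m clockwise.
Paint can: 3.87 × 9.81 = 37.96 N down at 0.837 m → arm 0.837 m, τ = 37.96 × 0.837 = 31.77 N·m clockwise.
Net moment of the loads = 852 N·m clockwise.
The upward force F acts at the right end, arm 3.89 m, giving F × 3.89 counterclockwise.
For rotational equilibrium, F × 3.89 = 852, so F = 852 / 3.89 = 219 N.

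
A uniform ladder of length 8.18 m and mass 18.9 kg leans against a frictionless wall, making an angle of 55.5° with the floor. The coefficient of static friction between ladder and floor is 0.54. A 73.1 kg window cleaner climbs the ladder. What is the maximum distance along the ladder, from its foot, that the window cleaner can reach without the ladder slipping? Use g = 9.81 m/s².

About the foot of the ladder:
Ladder weight 18.9×9.81 = 185.4 N acts at 4.09 m along the ladder; its horizontal arm is 4.09·cos55.5° = 2.317 m → τ = 429.6 N·m clockwise.
Window cleaner weight 73.1×9.81 = 717.1 N at distance d → arm d·cos55.5° → τ = 717.1·d·0.5664 clockwise.
Wall normal N at the top has arm L sinθ = 6.741 m counterclockwise, so Στ = 0 gives N·6.741 = 429.6 + 406.2·d.
ΣFy = 0 ⇒ N_floor = 902.5 N, so the maximum friction is μ_s·N_floor = 0.54×902.5 = 487.4 N. ΣFx = 0 ⇒ N_wall = f, so at the slipping point N = 487.4 N.
Substituting: 487.4×6.741 = 429.6 + 406.2·d ⇒ d = (3286 − 429.6) / 406.2 = 7.03 m.

d ≈ 7.03 m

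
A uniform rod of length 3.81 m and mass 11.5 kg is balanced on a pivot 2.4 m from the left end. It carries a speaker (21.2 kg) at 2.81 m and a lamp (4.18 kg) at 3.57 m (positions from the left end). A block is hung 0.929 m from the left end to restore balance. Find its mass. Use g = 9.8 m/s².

Choose the pivot (at 2.4 m from the left end) as the axis so the support reaction has zero arm there.
Beam weight: 11.5 × 9.8 = 112.7 N down at 1.905 m → arm 0.495 m, τ = 112.7 × 0.495 = 55.79 N·m counterclockwise.
Speaker: 21.2 × 9.8 = 207.8 N down at 2.81 m → arm 0.41 m, τ = 207.8 × 0.41 = 85.2 N·m clockwise.
Lamp: 4.18 × 9.8 = 40.96 N down at 3.57 m → arm 1.17 m, τ = 40.96 × 1.17 = 47.92 N·m clockwise.
Net moment of known loads = 77.33 N·m clockwise.
An unknown mass m at 0.929 m has arm 1.471 m; its moment is m·g·1.471 counterclockwise.
For rotational equilibrium, m × 9.8 × 1.471 = 77.33, so m = 77.33 / (9.8 × 1.471) = 5.36 kg.

m ≈ 5.36 kg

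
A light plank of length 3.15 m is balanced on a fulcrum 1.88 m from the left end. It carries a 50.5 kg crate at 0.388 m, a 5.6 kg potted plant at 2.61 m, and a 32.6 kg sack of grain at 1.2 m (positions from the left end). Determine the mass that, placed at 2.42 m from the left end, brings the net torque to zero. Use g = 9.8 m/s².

Choose the fulcrum (at 1.88 m from the left end) as the axis so the support reaction has zero arm there.
Crate: 50.5 × 9.8 = 494.9 N down at 0.388 m → arm 1.492 m, τ = 494.9 × 1.492 = 738.4 N·m counterclockwise.
Potted plant: 5.6 × 9.8 = 54.88 N down at 2.61 m → arm 0.73 m, τ = 54.88 × 0.73 = 40.06 N·m clockwise.
Sack of grain: 32.6 × 9.8 = 319.5 N down at 1.2 m → arm 0.68 m, τ = 319.5 × 0.68 = 217.3 N·m counterclockwise.
Net moment of known loads = 915.6 N·m counterclockwise.
An unknown mass m at 2.42 m has arm 0.54 m; its moment is m·g·0.54 clockwise.
For rotational equilibrium, m × 9.8 × 0.54 = 915.6, so m = 915.6 / (9.8 × 0.54) = 173 kg.

m ≈ 173 kg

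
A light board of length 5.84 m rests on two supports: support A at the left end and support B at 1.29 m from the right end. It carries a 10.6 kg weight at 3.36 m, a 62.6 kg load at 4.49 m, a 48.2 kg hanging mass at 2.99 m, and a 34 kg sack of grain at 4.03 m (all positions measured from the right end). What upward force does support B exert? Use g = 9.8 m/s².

R_B ≈ 667 N

About support A:
Weight: 10.6 × 9.8 = 103.9 N down at 3.36 m → arm 2.48 m, τ = 103.9 × 2.48 = 257.7 N·m clockwise.
Load: 62.6 × 9.8 = 613.5 N down at 4.49 m → arm 1.35 m, τ = 613.5 × 1.35 = 828.2 N·m clockwise.
Hanging mass: 48.2 × 9.8 = 472.4 N down at 2.99 m → arm 2.85 m, τ = 472.4 × 2.85 = 1346 N·m clockwise.
Sack of grain: 34 × 9.8 = 333.2 N down at 4.03 m → arm 1.81 m, τ = 333.2 × 1.81 = 603.1 N·m clockwise.
Net load moment about support A = 3035 N·m clockwise.
Reaction R at support B is upward at 1.29 m, arm 4.55 m → moment R × 4.55 counterclockwise.
Στ = 0 ⇒ R × 4.55 = 3035 ⇒ R = 667 N.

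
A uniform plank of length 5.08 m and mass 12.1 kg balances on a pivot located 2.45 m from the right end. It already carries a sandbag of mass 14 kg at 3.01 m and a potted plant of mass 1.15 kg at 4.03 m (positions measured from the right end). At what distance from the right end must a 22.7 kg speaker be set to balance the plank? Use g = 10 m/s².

Taking torques about the pivot (at 2.45 m from the right end):
Beam weight: 12.1 × 10 = 121 N down at 2.54 m → arm 0.09 m, τ = 121 × 0.09 = 10.89 N·m counterclockwise.
Sandbag: 14 × 10 = 140 N down at 3.01 m → arm 0.56 m, τ = 140 × 0.56 = 78.4 N·m counterclockwise.
Potted plant: 1.15 × 10 = 11.5 N down at 4.03 m → arm 1.58 m, τ = 11.5 × 1.58 = 18.17 N·m counterclockwise.
Net moment of existing loads = 107.5 N·m counterclockwise.
The speaker weighs 22.7 × 10 = 227 N and must supply an equal clockwise moment, so its lever arm about the pivot is 107.5 / 227 = 0.474 m.
That puts it at 2.45 − 0.474 = 1.98 m from the right end.

x ≈ 1.98 m from the right end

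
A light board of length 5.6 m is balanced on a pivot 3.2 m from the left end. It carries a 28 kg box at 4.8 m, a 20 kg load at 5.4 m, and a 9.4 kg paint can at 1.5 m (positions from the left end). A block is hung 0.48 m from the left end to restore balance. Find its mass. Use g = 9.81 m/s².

Sum moments about the pivot (at 3.2 m from the left end) (the support reaction has zero arm there).
Box: 28 × 9.81 = 274.7 N down at 4.8 m → arm 1.6 m, τ = 274.7 × 1.6 = 439.5 N·m clockwise.
Load: 20 × 9.81 = 196.2 N down at 5.4 m → arm 2.2 m, τ = 196.2 × 2.2 = 431.6 N·m clockwise.
Paint can: 9.4 × 9.81 = 92.21 N down at 1.5 m → arm 1.7 m, τ = 92.21 × 1.7 = 156.8 N·m counterclockwise.
Net moment of known loads = 714.3 N·m clockwise.
An unknown mass m at 0.48 m has arm 2.72 m; its moment is m·g·2.72 counterclockwise.
Setting net torque to zero: m × 9.81 × 2.72 = 714.3 → m = 714.3 / (9.81 × 2.72) = 26.8 kg.

m ≈ 26.8 kg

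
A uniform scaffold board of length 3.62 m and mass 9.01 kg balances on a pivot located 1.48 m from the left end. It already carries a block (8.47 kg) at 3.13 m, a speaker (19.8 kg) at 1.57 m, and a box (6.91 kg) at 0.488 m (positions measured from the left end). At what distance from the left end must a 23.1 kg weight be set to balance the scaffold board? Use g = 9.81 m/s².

Sum moments about the pivot (at 1.48 m from the left end) (the support reaction has zero arm there).
Beam weight: 9.01 × 9.81 = 88.39 N down at 1.81 m → arm 0.33 m, τ = 88.39 × 0.33 = 29.17 N·m clockwise.
Block: 8.47 × 9.81 = 83.09 N down at 3.13 m → arm 1.65 m, τ = 83.09 × 1.65 = 137.1 N·m clockwise.
Speaker: 19.8 × 9.81 = 194.2 N down at 1.57 m → arm 0.09 m, τ = 194.2 × 0.09 = 17.48 N·m clockwise.
Box: 6.91 × 9.81 = 67.79 N down at 0.488 m → arm 0.992 m, τ = 67.79 × 0.992 = 67.25 N·m counterclockwise.
Net moment of existing loads = 116.5 N·m clockwise.
The weight weighs 23.1 × 9.81 = 226.6 N and must supply an equal counterclockwise moment, so its lever arm about the pivot is 116.5 / 226.6 = 0.514 m.
That puts it at 1.48 − 0.514 = 0.966 m from the left end.

x ≈ 0.966 m from the left end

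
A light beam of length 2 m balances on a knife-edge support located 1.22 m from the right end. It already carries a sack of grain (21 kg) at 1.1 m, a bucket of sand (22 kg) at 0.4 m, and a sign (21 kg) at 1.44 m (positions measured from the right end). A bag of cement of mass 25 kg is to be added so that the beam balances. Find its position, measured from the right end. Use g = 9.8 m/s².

x ≈ 1.86 m from the right end

Take moments about the knife-edge support (at 1.22 m from the right end).
Sack of grain: 21 × 9.8 = 205.8 N down at 1.1 m → arm 0.12 m, τ = 205.8 × 0.12 = 24.7 N·m clockwise.
Bucket of sand: 22 × 9.8 = 215.6 N down at 0.4 m → arm 0.82 m, τ = 215.6 × 0.82 = 176.8 N·m clockwise.
Sign: 21 × 9.8 = 205.8 N down at 1.44 m → arm 0.22 m, τ = 205.8 × 0.22 = 45.28 N·m counterclockwise.
Net moment of existing loads = 156.2 N·m clockwise.
The bag of cement weighs 25 × 9.8 = 245 N and must supply an equal counterclockwise moment, so its lever arm about the knife-edge support is 156.2 / 245 = 0.638 m.
That puts it at 1.22 + 0.638 = 1.86 m from the right end.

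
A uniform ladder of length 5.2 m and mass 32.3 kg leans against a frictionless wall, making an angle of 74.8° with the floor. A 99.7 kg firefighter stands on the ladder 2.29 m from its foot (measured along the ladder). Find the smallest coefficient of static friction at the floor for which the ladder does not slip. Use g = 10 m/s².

About the foot of the ladder:
Ladder weight 32.3×10 = 323 N acts at 2.6 m along the ladder; its horizontal arm is 2.6·cos74.8° = 0.6817 m → τ = 220.2 N·m clockwise.
Firefighter: 99.7×10 = 997 N at 2.29 m → arm 0.6004 m → τ = 598.6 N·m clockwise.
Wall normal N acts horizontally at the top; its moment arm is the height L sinθ = 5.2·sin74.8° = 5.018 m, counterclockwise.
Setting net torque to zero: N × 5.018 = 818.8 → N = 163.2 N.
ΣFx = 0 ⇒ f = N_wall = 163.2 N. ΣFy = 0 ⇒ N_floor = 1320 N.
μ_min = f / N_floor = 163.2 / 1320 = 0.124.

μ_min ≈ 0.124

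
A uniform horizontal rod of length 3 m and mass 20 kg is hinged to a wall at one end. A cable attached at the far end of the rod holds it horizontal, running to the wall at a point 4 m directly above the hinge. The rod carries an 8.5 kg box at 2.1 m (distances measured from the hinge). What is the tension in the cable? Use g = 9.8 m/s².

T ≈ 195 N

About the hinge:
Beam weight: 20 × 9.8 = 196 N down at 1.5 m → arm 1.5 m, τ = 196 × 1.5 = 294 N·m clockwise.
Box: 8.5 × 9.8 = 83.3 N down at 2.1 m → arm 2.1 m, τ = 83.3 × 2.1 = 174.9 N·m clockwise.
Total clockwise load moment = 468.9 N·m.
The cable tension T acts at 3 m; only its component perpendicular to the rod, T sinθ, produces torque. sinθ = h/√(h²+d²) = 4/√(4²+3²) = 0.8.
Balancing moments: T × 3 × 0.8 = 468.9, giving T = 468.9 / 2.4 = 195 N.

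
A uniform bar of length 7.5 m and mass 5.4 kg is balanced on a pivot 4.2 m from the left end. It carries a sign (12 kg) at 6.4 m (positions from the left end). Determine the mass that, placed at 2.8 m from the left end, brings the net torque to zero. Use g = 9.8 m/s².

Choose the pivot (at 4.2 m from the left end) as the axis so the support reaction has zero arm there.
Beam weight: 5.4 × 9.8 = 52.92 N down at 3.75 m → arm 0.45 m, τ = 52.92 × 0.45 = 23.81 N·m counterclockwise.
Sign: 12 × 9.8 = 117.6 N down at 6.4 m → arm 2.2 m, τ = 117.6 × 2.2 = 258.7 N·m clockwise.
Net moment of known loads = 234.9 N·m clockwise.
An unknown mass m at 2.8 m has arm 1.4 m; its moment is m·g·1.4 counterclockwise.
For rotational equilibrium, m × 9.8 × 1.4 = 234.9, so m = 234.9 / (9.8 × 1.4) = 17.1 kg.

m ≈ 17.1 kg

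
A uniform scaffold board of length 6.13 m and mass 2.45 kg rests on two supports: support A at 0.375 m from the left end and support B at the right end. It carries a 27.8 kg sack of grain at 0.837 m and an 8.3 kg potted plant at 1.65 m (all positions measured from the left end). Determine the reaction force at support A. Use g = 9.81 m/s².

Take moments about support B.
Beam weight: 2.45 × 9.81 = 24.03 N down at 3.065 m → arm 3.065 m, τ = 24.03 × 3.065 = 73.65 N·m counterclockwise.
Sack of grain: 27.8 × 9.81 = 272.7 N down at 0.837 m → arm 5.293 m, τ = 272.7 × 5.293 = 1443 N·m counterclockwise.
Potted plant: 8.3 × 9.81 = 81.42 N down at 1.65 m → arm 4.48 m, τ = 81.42 × 4.48 = 364.8 N·m counterclockwise.
Net load moment about support B = 1881 N·m counterclockwise.
Reaction R at support A is upward at 0.375 m, arm 5.755 m → moment R × 5.755 clockwise.
For rotational equilibrium, R × 5.755 = 1881, so R = 327 N.

R_A ≈ 327 N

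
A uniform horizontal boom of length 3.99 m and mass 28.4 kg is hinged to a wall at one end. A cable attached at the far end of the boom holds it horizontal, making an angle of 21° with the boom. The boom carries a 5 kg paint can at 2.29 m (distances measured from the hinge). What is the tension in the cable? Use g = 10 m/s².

Take moments about the hinge.
Beam weight: 28.4 × 10 = 284 N down at 1.995 m → arm 1.995 m, τ = 284 × 1.995 = 566.6 N·m clockwise.
Paint can: 5 × 10 = 50 N down at 2.29 m → arm 2.29 m, τ = 50 × 2.29 = 114.5 N·m clockwise.
Total clockwise load moment = 681.1 N·m.
The cable tension T acts at 3.99 m; only its component perpendicular to the boom, T sinθ, produces torque. sin 21° = 0.3584.
For rotational equilibrium, T × 3.99 × 0.3584 = 681.1, so T = 681.1 / 1.43 = 476 N.

T ≈ 476 N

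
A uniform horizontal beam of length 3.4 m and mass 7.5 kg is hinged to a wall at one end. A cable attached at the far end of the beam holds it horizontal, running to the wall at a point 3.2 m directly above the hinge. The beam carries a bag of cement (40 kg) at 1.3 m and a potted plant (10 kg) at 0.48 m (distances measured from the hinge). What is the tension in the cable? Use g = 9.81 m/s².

T ≈ 293 N

About the hinge:
Beam weight: 7.5 × 9.81 = 73.58 N down at 1.7 m → arm 1.7 m, τ = 73.58 × 1.7 = 125.1 N·m clockwise.
Bag of cement: 40 × 9.81 = 392.4 N down at 1.3 m → arm 1.3 m, τ = 392.4 × 1.3 = 510.1 N·m clockwise.
Potted plant: 10 × 9.81 = 98.1 N down at 0.48 m → arm 0.48 m, τ = 98.1 × 0.48 = 47.09 N·m clockwise.
Total clockwise load moment = 682.3 N·m.
The cable tension T acts at 3.4 m; only its component perpendicular to the beam, T sinθ, produces torque. sinθ = h/√(h²+d²) = 3.2/√(3.2²+3.4²) = 0.6854.
For rotational equilibrium, T × 3.4 × 0.6854 = 682.3, so T = 682.3 / 2.33 = 293 N.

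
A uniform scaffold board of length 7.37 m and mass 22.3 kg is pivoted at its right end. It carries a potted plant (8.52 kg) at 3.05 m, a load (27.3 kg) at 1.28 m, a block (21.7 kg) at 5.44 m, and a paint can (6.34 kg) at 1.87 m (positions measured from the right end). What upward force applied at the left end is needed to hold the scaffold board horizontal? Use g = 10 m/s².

F ≈ 370 N

Choose the right end as the axis so the unknown pivot reaction has zero arm there.
Beam weight: 22.3 × 10 = 223 N down at 3.685 m → arm 3.685 m, τ = 223 × 3.685 = 821.8 N·m counterclockwise.
Potted plant: 8.52 × 10 = 85.2 N down at 3.05 m → arm 3.05 m, τ = 85.2 × 3.05 = 259.9 N·m counterclockwise.
Load: 27.3 × 10 = 273 N down at 1.28 m → arm 1.28 m, τ = 273 × 1.28 = 349.4 N·m counterclockwise.
Block: 21.7 × 10 = 217 N down at 5.44 m → arm 5.44 m, τ = 217 × 5.44 = 1180 N·m counterclockwise.
Paint can: 6.34 × 10 = 63.4 N down at 1.87 m → arm 1.87 m, τ = 63.4 × 1.87 = 118.6 N·m counterclockwise.
Net moment of the loads = 2730 N·m counterclockwise.
The upward force F acts at the left end, arm 7.37 m, giving F × 7.37 clockwise.
For rotational equilibrium, F × 7.37 = 2730, so F = 2730 / 7.37 = 370 N.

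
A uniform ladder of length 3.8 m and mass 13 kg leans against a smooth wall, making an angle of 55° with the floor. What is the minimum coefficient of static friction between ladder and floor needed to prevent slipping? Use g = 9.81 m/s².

μ_min ≈ 0.35

Choose the foot of the ladder as the axis so the floor normal and friction both act there and drop out.
Ladder weight 13×9.81 = 127.5 N acts at 1.9 m along the ladder; its horizontal arm is 1.9·cos55° = 1.09 m → τ = 139 N·m clockwise.
Wall normal N acts horizontally at the top; its moment arm is the height L sinθ = 3.8·sin55° = 3.113 m, counterclockwise.
For rotational equilibrium, N × 3.113 = 139, so N = 44.65 N.
ΣFx = 0 ⇒ f = N_wall = 44.65 N. ΣFy = 0 ⇒ N_floor = 127.5 N.
μ_min = f / N_floor = 44.65 / 127.5 = 0.35.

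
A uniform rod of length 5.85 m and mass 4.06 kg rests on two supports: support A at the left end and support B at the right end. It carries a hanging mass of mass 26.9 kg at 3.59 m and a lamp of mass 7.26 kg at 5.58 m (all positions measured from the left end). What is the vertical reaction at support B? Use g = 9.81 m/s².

R_B ≈ 250 N

Sum moments about support A (its reaction then has zero moment arm).
Beam weight: 4.06 × 9.81 = 39.83 N down at 2.925 m → arm 2.925 m, τ = 39.83 × 2.925 = 116.5 N·m clockwise.
Hanging mass: 26.9 × 9.81 = 263.9 N down at 3.59 m → arm 3.59 m, τ = 263.9 × 3.59 = 947.4 N·m clockwise.
Lamp: 7.26 × 9.81 = 71.22 N down at 5.58 m → arm 5.58 m, τ = 71.22 × 5.58 = 397.4 N·m clockwise.
Net load moment about support A = 1461 N·m clockwise.
Reaction R at support B is upward at 5.85 m, arm 5.85 m → moment R × 5.85 counterclockwise.
Στ = 0 ⇒ R × 5.85 = 1461 ⇒ R = 250 N.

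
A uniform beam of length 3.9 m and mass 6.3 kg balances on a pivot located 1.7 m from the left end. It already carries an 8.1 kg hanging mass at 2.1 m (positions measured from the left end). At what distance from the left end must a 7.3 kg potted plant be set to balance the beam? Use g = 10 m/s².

Take moments about the pivot (at 1.7 m from the left end).
Beam weight: 6.3 × 10 = 63 N down at 1.95 m → arm 0.25 m, τ = 63 × 0.25 = 15.75 N·m clockwise.
Hanging mass: 8.1 × 10 = 81 N down at 2.1 m → arm 0.4 m, τ = 81 × 0.4 = 32.4 N·m clockwise.
Net moment of existing loads = 48.15 N·m clockwise.
The potted plant weighs 7.3 × 10 = 73 N and must supply an equal counterclockwise moment, so its lever arm about the pivot is 48.15 / 73 = 0.66 m.
That puts it at 1.7 − 0.66 = 1.04 m from the left end.

x ≈ 1.04 m from the left end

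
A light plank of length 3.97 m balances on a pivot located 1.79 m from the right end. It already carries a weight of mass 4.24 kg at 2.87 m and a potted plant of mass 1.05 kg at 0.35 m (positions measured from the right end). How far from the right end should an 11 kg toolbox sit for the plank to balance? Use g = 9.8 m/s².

x ≈ 1.51 m from the right end

About the pivot (at 1.79 m from the right end):
Weight: 4.24 × 9.8 = 41.55 N down at 2.87 m → arm 1.08 m, τ = 41.55 × 1.08 = 44.87 N·m counterclockwise.
Potted plant: 1.05 × 9.8 = 10.29 N down at 0.35 m → arm 1.44 m, τ = 10.29 × 1.44 = 14.82 N·m clockwise.
Net moment of existing loads = 30.05 N·m counterclockwise.
The toolbox weighs 11 × 9.8 = 107.8 N and must supply an equal clockwise moment, so its lever arm about the pivot is 30.05 / 107.8 = 0.279 m.
That puts it at 1.79 − 0.279 = 1.51 m from the right end.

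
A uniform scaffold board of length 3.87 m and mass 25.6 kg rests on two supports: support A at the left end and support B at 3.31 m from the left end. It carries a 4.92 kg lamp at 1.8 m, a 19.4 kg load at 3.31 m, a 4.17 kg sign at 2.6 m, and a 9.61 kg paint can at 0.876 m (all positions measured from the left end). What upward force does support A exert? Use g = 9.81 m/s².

R_A ≈ 204 N

Choose support B as the axis so its reaction then has zero moment arm.
Beam weight: 25.6 × 9.81 = 251.1 N down at 1.935 m → arm 1.375 m, τ = 251.1 × 1.375 = 345.3 N·m counterclockwise.
Lamp: 4.92 × 9.81 = 48.27 N down at 1.8 m → arm 1.51 m, τ = 48.27 × 1.51 = 72.89 N·m counterclockwise.
Load: acts at the support B, moment arm 0 → no torque.
Sign: 4.17 × 9.81 = 40.91 N down at 2.6 m → arm 0.71 m, τ = 40.91 × 0.71 = 29.05 N·m counterclockwise.
Paint can: 9.61 × 9.81 = 94.27 N down at 0.876 m → arm 2.434 m, τ = 94.27 × 2.434 = 229.5 N·m counterclockwise.
Net load moment about support B = 676.7 N·m counterclockwise.
Reaction R at support A is upward at 0 m, arm 3.31 m → moment R × 3.31 clockwise.
Setting net torque to zero: R × 3.31 = 676.7 → R = 204 N.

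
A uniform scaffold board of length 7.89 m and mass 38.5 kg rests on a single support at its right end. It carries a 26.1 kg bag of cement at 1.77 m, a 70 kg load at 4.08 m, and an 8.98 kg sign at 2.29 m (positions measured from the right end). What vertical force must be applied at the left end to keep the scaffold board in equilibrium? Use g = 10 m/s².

About the right end:
Beam weight: 38.5 × 10 = 385 N down at 3.945 m → arm 3.945 m, τ = 385 × 3.945 = 1519 N·m counterclockwise.
Bag of cement: 26.1 × 10 = 261 N down at 1.77 m → arm 1.77 m, τ = 261 × 1.77 = 462 N·m counterclockwise.
Load: 70 × 10 = 700 N down at 4.08 m → arm 4.08 m, τ = 700 × 4.08 = 2856 N·m counterclockwise.
Sign: 8.98 × 10 = 89.8 N down at 2.29 m → arm 2.29 m, τ = 89.8 × 2.29 = 205.6 N·m counterclockwise.
Net moment of the loads = 5043 N·m counterclockwise.
The upward force F acts at the left end, arm 7.89 m, giving F × 7.89 clockwise.
Στ = 0 ⇒ F × 7.89 = 5043 ⇒ F = 5043 / 7.89 = 639 N.

F ≈ 639 N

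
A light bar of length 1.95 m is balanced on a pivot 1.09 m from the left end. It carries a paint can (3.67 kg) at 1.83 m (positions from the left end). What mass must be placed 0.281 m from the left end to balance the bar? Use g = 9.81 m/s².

Take moments about the pivot (at 1.09 m from the left end).
Paint can: 3.67 × 9.81 = 36 N down at 1.83 m → arm 0.74 m, τ = 36 × 0.74 = 26.64 N·m clockwise.
Net moment of known loads = 26.64 N·m clockwise.
An unknown mass m at 0.281 m has arm 0.809 m; its moment is m·g·0.809 counterclockwise.
Balancing moments: m × 9.81 × 0.809 = 26.64, giving m = 26.64 / (9.81 × 0.809) = 3.36 kg.

m ≈ 3.36 kg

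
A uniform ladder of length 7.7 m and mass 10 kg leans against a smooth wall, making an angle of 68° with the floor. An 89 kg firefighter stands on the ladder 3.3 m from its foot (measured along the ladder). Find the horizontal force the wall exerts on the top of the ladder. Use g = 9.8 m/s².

N_wall ≈ 171 N

About the foot of the ladder:
Ladder weight 10×9.8 = 98 N acts at 3.85 m along the ladder; its horizontal arm is 3.85·cos68° = 1.442 m → τ = 141.3 N·m clockwise.
Firefighter: 89×9.8 = 872.2 N at 3.3 m → arm 1.236 m → τ = 1078 N·m clockwise.
Wall normal N acts horizontally at the top; its moment arm is the height L sinθ = 7.7·sin68° = 7.139 m, counterclockwise.
Στ = 0 ⇒ N × 7.139 = 1219 ⇒ N = 171 N.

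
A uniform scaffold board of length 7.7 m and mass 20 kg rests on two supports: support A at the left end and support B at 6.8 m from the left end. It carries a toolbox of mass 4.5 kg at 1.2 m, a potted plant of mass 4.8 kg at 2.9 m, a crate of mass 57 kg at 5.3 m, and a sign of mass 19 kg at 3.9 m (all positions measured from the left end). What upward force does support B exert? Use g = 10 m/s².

R_B ≈ 695 N

Choose support A as the axis so its reaction then has zero moment arm.
Beam weight: 20 × 10 = 200 N down at 3.85 m → arm 3.85 m, τ = 200 × 3.85 = 770 N·m clockwise.
Toolbox: 4.5 × 10 = 45 N down at 1.2 m → arm 1.2 m, τ = 45 × 1.2 = 54 N·m clockwise.
Potted plant: 4.8 × 10 = 48 N down at 2.9 m → arm 2.9 m, τ = 48 × 2.9 = 139.2 N·m clockwise.
Crate: 57 × 10 = 570 N down at 5.3 m → arm 5.3 m, τ = 570 × 5.3 = 3021 N·m clockwise.
Sign: 19 × 10 = 190 N down at 3.9 m → arm 3.9 m, τ = 190 × 3.9 = 741 N·m clockwise.
Net load moment about support A = 4725 N·m clockwise.
Reaction R at support B is upward at 6.8 m, arm 6.8 m → moment R × 6.8 counterclockwise.
Στ = 0 ⇒ R × 6.8 = 4725 ⇒ R = 695 N.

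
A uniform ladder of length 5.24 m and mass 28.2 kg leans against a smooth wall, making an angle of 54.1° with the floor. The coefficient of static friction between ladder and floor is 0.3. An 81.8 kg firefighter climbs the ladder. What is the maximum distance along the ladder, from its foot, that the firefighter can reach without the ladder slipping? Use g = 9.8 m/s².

d ≈ 2.02 m

Take moments about the foot of the ladder.
Ladder weight 28.2×9.8 = 276.4 N acts at 2.62 m along the ladder; its horizontal arm is 2.62·cos54.1° = 1.536 m → τ = 424.6 N·m clockwise.
Firefighter weight 81.8×9.8 = 801.6 N at distance d → arm d·cos54.1° → τ = 801.6·d·0.5864 clockwise.
Wall normal N at the top has arm L sinθ = 4.245 m counterclockwise, so Στ = 0 gives N·4.245 = 424.6 + 470.1·d.
ΣFy = 0 ⇒ N_floor = 1078 N, so the maximum friction is μ_s·N_floor = 0.3×1078 = 323.4 N. ΣFx = 0 ⇒ N_wall = f, so at the slipping point N = 323.4 N.
Substituting: 323.4×4.245 = 424.6 + 470.1·d ⇒ d = (1373 − 424.6) / 470.1 = 2.02 m.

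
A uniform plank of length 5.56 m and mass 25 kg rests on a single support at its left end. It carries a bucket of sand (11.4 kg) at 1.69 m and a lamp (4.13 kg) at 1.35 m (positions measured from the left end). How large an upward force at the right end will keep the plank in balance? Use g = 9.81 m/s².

F ≈ 166 N

Choose the left end as the axis so the unknown pivot reaction has zero arm there.
Beam weight: 25 × 9.81 = 245.2 N down at 2.78 m → arm 2.78 m, τ = 245.2 × 2.78 = 681.7 N·m clockwise.
Bucket of sand: 11.4 × 9.81 = 111.8 N down at 1.69 m → arm 1.69 m, τ = 111.8 × 1.69 = 188.9 N·m clockwise.
Lamp: 4.13 × 9.81 = 40.52 N down at 1.35 m → arm 1.35 m, τ = 40.52 × 1.35 = 54.7 N·m clockwise.
Net moment of the loads = 925.3 N·m clockwise.
The upward force F acts at the right end, arm 5.56 m, giving F × 5.56 counterclockwise.
Setting net torque to zero: F × 5.56 = 925.3 → F = 925.3 / 5.56 = 166 N.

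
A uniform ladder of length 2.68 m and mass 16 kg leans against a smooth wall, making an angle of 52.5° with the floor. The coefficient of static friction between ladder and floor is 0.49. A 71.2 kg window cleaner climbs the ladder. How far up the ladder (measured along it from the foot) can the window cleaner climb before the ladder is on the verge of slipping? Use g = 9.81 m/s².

Taking torques about the foot of the ladder:
Ladder weight 16×9.81 = 157 N acts at 1.34 m along the ladder; its horizontal arm is 1.34·cos52.5° = 0.8157 m → τ = 128.1 N·m clockwise.
Window cleaner weight 71.2×9.81 = 698.5 N at distance d → arm d·cos52.5° → τ = 698.5·d·0.6088 clockwise.
Wall normal N at the top has arm L sinθ = 2.126 m counterclockwise, so Στ = 0 gives N·2.126 = 128.1 + 425.2·d.
ΣFy = 0 ⇒ N_floor = 855.5 N, so the maximum friction is μ_s·N_floor = 0.49×855.5 = 419.2 N. ΣFx = 0 ⇒ N_wall = f, so at the slipping point N = 419.2 N.
Substituting: 419.2×2.126 = 128.1 + 425.2·d ⇒ d = (891.2 − 128.1) / 425.2 = 1.79 m.

d ≈ 1.79 m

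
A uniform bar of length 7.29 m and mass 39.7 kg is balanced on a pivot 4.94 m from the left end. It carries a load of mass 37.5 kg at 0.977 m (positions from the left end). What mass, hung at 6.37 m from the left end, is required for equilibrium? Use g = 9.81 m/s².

m ≈ 140 kg

Take moments about the pivot (at 4.94 m from the left end).
Beam weight: 39.7 × 9.81 = 389.5 N down at 3.645 m → arm 1.295 m, τ = 389.5 × 1.295 = 504.4 N·m counterclockwise.
Load: 37.5 × 9.81 = 367.9 N down at 0.977 m → arm 3.963 m, τ = 367.9 × 3.963 = 1458 N·m counterclockwise.
Net moment of known loads = 1962 N·m counterclockwise.
An unknown mass m at 6.37 m has arm 1.43 m; its moment is m·g·1.43 clockwise.
Balancing moments: m × 9.81 × 1.43 = 1962, giving m = 1962 / (9.81 × 1.43) = 140 kg.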